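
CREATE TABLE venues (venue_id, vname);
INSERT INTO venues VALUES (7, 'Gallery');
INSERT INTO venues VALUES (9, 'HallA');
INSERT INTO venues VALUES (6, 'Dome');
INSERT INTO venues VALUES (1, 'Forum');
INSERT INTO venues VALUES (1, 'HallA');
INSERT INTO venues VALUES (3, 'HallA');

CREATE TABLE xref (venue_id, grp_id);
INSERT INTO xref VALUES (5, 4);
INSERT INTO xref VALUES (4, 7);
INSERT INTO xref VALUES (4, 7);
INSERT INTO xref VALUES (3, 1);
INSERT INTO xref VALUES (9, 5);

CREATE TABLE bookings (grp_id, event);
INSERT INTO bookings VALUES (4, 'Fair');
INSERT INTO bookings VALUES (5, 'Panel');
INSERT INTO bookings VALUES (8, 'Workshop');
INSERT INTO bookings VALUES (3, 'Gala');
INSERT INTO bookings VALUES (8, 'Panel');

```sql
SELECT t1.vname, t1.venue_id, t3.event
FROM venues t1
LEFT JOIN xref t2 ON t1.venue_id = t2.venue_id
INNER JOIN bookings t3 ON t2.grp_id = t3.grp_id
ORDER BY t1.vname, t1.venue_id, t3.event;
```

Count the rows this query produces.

1

Evaluate left to right. First `venues t1 LEFT JOIN xref t2` on venue_id: 6 row(s).
Then INNER JOIN `bookings t3` on grp_id: keep only rows whose t2.grp_id appears in t3.
Result: 1 row(s).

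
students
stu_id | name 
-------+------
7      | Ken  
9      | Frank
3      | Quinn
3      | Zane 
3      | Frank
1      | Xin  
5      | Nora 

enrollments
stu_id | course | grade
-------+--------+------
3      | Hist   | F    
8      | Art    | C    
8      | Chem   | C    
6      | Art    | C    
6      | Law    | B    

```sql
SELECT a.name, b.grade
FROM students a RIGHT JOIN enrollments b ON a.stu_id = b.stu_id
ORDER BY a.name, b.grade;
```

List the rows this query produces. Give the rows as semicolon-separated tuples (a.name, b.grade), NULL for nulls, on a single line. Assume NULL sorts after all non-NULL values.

(Frank, F); (Quinn, F); (Zane, F); (NULL, B); (NULL, C); (NULL, C); (NULL, C)

RIGHT JOIN keeps every row from `enrollments`; unmatched rows get NULL for `students`'s columns.
Matching on a.stu_id = b.stu_id.
- a row (stu_id=7): no match.
- a row (stu_id=9): no match.
- a row (stu_id=3): matches 1 b row(s) → 1 output row(s).
- a row (stu_id=3): matches 1 b row(s) → 1 output row(s).
- a row (stu_id=3): matches 1 b row(s) → 1 output row(s).
- a row (stu_id=1): no match.
- a row (stu_id=5): no match.
- 4 b row(s) had no a match → kept, a columns NULL.
After projecting and ordering:
a.name | b.grade
Frank | F
Quinn | F
Zane | F
NULL | B
NULL | C
NULL | C
NULL | C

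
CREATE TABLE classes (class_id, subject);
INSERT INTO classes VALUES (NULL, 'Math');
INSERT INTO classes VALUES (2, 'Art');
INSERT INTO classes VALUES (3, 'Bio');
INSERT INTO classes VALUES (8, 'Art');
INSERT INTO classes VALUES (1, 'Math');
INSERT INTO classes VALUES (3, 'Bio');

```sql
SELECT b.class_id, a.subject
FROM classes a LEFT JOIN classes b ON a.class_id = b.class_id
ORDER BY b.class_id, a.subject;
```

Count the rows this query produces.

LEFT JOIN keeps every row from `classes a`; unmatched rows get NULL for `classes b`'s columns.
Matching on a.class_id = b.class_id. A NULL in a compared column never satisfies the condition.
Matched pairs: 7; unmatched a rows kept: 1.
Total: 7 matched + 1 padded = 8 rows.

8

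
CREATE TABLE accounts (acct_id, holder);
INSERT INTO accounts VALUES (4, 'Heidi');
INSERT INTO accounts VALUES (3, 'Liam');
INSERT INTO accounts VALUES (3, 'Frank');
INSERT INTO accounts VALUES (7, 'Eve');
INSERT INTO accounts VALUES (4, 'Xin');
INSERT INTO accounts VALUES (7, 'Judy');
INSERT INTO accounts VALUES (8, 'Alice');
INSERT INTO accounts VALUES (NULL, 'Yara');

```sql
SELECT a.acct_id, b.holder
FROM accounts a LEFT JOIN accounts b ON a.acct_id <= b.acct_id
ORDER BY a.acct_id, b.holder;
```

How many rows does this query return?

32

LEFT JOIN keeps every row from `accounts a`; unmatched rows get NULL for `accounts b`'s columns.
Matching on a.acct_id <= b.acct_id. A NULL in a compared column never satisfies the condition.
- acct_id=4: 5 matching b row(s), so 5 row(s) emitted.
- acct_id=3: 7 matching b row(s), so 7 row(s) emitted.
- acct_id=3: 7 matching b row(s), so 7 row(s) emitted.
- acct_id=7: 3 matching b row(s), so 3 row(s) emitted.
- acct_id=4: 5 matching b row(s), so 5 row(s) emitted.
- acct_id=7: 3 matching b row(s), so 3 row(s) emitted.
- acct_id=8: 1 matching b row(s), so 1 row(s) emitted.
- acct_id=NULL: no b row matches, row kept with b columns NULL.
Total: 31 matched + 1 padded = 32 rows.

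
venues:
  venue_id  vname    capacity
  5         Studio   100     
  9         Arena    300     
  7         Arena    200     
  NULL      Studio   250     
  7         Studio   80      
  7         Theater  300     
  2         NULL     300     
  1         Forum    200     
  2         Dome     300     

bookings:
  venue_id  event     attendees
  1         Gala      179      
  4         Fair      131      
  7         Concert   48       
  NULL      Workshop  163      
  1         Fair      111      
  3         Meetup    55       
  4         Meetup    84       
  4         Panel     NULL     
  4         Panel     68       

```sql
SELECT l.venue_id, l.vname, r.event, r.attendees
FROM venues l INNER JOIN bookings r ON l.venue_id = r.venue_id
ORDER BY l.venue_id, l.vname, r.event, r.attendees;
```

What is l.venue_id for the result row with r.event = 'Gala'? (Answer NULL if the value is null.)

1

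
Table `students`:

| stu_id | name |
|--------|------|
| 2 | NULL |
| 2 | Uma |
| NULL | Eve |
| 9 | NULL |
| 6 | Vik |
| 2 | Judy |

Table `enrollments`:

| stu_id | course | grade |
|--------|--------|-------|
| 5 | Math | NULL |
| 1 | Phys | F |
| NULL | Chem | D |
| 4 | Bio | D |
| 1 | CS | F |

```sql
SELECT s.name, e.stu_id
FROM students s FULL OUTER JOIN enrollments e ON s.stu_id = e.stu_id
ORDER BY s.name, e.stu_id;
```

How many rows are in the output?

11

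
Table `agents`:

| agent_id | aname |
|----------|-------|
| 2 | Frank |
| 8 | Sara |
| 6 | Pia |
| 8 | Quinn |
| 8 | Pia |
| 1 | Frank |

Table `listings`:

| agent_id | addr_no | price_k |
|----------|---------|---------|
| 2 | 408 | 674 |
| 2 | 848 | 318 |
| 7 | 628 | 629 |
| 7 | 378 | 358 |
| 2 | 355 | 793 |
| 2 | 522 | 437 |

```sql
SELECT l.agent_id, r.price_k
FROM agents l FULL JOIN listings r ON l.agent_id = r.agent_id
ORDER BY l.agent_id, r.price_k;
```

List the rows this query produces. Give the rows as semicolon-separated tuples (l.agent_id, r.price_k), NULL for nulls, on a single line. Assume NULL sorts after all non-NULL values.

FULL OUTER JOIN keeps every row from both sides; unmatched rows get NULL for the other side's columns.
Matching on l.agent_id = r.agent_id.
- l[0] agent_id=2 → 4 match(es) in r → 4 row(s).
- l[1] agent_id=8 → no match; kept with NULLs on the r side.
- l[2] agent_id=6 → no match; kept with NULLs on the r side.
- l[3] agent_id=8 → no match; kept with NULLs on the r side.
- l[4] agent_id=8 → no match; kept with NULLs on the r side.
- l[5] agent_id=1 → no match; kept with NULLs on the r side.
- 2 row(s) from r found no l partner → padded with NULL.

(1, NULL); (2, 318); (2, 437); (2, 674); (2, 793); (6, NULL); (8, NULL); (8, NULL); (8, NULL); (NULL, 358); (NULL, 629)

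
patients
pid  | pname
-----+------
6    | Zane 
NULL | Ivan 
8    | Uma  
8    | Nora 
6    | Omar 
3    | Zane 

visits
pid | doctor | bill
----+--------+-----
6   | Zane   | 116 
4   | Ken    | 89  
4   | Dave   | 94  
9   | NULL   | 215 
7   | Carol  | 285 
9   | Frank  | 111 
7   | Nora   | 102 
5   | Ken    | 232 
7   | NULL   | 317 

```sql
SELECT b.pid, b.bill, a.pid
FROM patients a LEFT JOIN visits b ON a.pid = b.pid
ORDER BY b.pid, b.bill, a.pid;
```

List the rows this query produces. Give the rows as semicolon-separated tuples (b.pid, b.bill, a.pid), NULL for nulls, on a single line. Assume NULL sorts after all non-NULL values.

(6, 116, 6); (6, 116, 6); (NULL, NULL, 3); (NULL, NULL, 8); (NULL, NULL, 8); (NULL, NULL, NULL)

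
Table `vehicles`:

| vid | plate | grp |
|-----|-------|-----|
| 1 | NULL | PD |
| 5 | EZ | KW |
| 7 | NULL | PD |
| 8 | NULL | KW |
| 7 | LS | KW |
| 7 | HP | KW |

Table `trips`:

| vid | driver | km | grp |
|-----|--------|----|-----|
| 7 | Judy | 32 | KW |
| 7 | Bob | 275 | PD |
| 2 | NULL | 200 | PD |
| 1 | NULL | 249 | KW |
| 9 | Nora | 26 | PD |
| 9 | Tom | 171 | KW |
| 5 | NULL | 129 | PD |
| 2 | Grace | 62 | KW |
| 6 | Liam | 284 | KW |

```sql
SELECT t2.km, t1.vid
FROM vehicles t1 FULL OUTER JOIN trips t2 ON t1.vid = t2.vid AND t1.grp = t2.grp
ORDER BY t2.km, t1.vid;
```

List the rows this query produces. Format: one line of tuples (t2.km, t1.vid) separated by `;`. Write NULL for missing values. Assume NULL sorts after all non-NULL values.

(26, NULL); (32, 7); (32, 7); (62, NULL); (129, NULL); (171, NULL); (200, NULL); (249, NULL); (275, 7); (284, NULL); (NULL, 1); (NULL, 5); (NULL, 8)

FULL OUTER JOIN keeps every row from both sides; unmatched rows get NULL for the other side's columns.
Matching on t1.vid = t2.vid AND t1.grp = t2.grp.
Matched pairs: 3; unmatched t1 rows kept: 3; unmatched t2 rows kept: 7.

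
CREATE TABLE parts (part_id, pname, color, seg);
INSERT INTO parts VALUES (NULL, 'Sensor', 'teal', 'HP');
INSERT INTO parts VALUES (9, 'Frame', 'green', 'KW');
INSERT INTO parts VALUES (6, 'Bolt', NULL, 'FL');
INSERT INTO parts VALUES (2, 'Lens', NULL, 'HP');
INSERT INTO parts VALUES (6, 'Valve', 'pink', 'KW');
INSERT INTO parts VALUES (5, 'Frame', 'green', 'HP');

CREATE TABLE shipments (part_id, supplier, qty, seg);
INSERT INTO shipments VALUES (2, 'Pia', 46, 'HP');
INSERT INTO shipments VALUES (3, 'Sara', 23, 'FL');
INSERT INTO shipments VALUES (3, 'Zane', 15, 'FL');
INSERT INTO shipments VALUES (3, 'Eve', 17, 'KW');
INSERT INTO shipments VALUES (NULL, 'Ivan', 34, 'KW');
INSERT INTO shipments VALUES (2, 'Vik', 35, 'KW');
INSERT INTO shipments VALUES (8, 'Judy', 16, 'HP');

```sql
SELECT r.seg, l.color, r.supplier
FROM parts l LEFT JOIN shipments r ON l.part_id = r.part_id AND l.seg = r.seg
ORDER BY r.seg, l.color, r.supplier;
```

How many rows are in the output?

6

LEFT JOIN keeps every row from `parts`; unmatched rows get NULL for `shipments`'s columns.
Matching on l.part_id = r.part_id AND l.seg = r.seg. A NULL in a compared column never satisfies the condition.
- l[0] part_id=NULL, seg=HP → no match; kept with NULLs on the r side.
- l[1] part_id=9, seg=KW → no match; kept with NULLs on the r side.
- l[2] part_id=6, seg=FL → no match; kept with NULLs on the r side.
- l[3] part_id=2, seg=HP → 1 match(es) in r → 1 row(s).
- l[4] part_id=6, seg=KW → no match; kept with NULLs on the r side.
- l[5] part_id=5, seg=HP → no match; kept with NULLs on the r side.
Total: 1 matched + 5 padded = 6 rows.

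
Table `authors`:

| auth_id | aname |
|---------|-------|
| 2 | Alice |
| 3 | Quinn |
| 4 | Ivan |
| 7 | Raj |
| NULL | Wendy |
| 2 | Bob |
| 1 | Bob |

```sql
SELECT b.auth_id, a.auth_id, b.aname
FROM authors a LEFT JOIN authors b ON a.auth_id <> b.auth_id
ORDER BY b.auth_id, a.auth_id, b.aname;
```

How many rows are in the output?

29

LEFT JOIN keeps every row from `authors a`; unmatched rows get NULL for `authors b`'s columns.
Matching on a.auth_id <> b.auth_id. A NULL in a compared column never satisfies the condition.
- a row (auth_id=2): matches 4 b row(s) → 4 output row(s).
- a row (auth_id=3): matches 5 b row(s) → 5 output row(s).
- a row (auth_id=4): matches 5 b row(s) → 5 output row(s).
- a row (auth_id=7): matches 5 b row(s) → 5 output row(s).
- a row (auth_id=NULL): no match → kept, b columns NULL.
- a row (auth_id=2): matches 4 b row(s) → 4 output row(s).
- a row (auth_id=1): matches 5 b row(s) → 5 output row(s).
Total: 28 matched + 1 padded = 29 rows.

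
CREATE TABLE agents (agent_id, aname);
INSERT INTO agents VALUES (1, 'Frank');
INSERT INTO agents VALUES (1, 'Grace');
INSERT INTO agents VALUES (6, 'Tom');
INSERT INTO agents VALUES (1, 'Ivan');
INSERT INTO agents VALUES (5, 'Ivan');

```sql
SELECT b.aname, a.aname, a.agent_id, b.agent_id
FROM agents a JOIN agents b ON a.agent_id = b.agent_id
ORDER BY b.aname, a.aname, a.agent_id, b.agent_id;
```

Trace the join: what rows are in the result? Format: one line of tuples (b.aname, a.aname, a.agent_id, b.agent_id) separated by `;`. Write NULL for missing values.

(Frank, Frank, 1, 1); (Frank, Grace, 1, 1); (Frank, Ivan, 1, 1); (Grace, Frank, 1, 1); (Grace, Grace, 1, 1); (Grace, Ivan, 1, 1); (Ivan, Frank, 1, 1); (Ivan, Grace, 1, 1); (Ivan, Ivan, 1, 1); (Ivan, Ivan, 5, 5); (Tom, Tom, 6, 6)

INNER JOIN keeps only pairs where the ON condition holds.
Matching on a.agent_id = b.agent_id.
Matched pairs: 11.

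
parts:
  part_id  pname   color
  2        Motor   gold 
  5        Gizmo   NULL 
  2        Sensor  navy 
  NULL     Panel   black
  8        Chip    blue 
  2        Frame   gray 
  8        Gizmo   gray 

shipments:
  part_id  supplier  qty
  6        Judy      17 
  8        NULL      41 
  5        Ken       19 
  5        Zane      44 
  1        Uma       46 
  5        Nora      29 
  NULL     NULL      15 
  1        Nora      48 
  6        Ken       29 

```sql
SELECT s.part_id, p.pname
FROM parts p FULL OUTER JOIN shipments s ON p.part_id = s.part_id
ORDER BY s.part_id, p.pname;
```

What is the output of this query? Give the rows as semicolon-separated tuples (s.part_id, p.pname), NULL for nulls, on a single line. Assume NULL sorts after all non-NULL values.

FULL OUTER JOIN keeps every row from both sides; unmatched rows get NULL for the other side's columns.
Matching on p.part_id = s.part_id. A NULL in a compared column never satisfies the condition.
- p row (part_id=2): no match → kept, s columns NULL.
- p row (part_id=5): matches 3 s row(s) → 3 output row(s).
- p row (part_id=2): no match → kept, s columns NULL.
- p row (part_id=NULL): no match → kept, s columns NULL.
- p row (part_id=8): matches 1 s row(s) → 1 output row(s).
- p row (part_id=2): no match → kept, s columns NULL.
- p row (part_id=8): matches 1 s row(s) → 1 output row(s).
- 5 row(s) from s found no p partner → padded with NULL.

(1, NULL); (1, NULL); (5, Gizmo); (5, Gizmo); (5, Gizmo); (6, NULL); (6, NULL); (8, Chip); (8, Gizmo); (NULL, Frame); (NULL, Motor); (NULL, Panel); (NULL, Sensor); (NULL, NULL)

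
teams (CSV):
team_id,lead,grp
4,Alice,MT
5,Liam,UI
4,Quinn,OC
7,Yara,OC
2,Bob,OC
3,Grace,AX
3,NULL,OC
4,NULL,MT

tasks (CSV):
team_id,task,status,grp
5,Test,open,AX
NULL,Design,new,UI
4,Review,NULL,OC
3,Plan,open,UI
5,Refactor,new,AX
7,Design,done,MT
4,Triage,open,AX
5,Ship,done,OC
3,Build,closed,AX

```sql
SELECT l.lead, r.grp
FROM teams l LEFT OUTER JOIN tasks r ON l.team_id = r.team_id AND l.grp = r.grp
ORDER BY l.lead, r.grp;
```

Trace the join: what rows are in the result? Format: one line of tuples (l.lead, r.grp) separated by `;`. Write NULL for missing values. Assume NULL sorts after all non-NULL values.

(Alice, NULL); (Bob, NULL); (Grace, AX); (Liam, NULL); (Quinn, OC); (Yara, NULL); (NULL, NULL); (NULL, NULL)

LEFT JOIN keeps every row from `teams`; unmatched rows get NULL for `tasks`'s columns.
Matching on l.team_id = r.team_id AND l.grp = r.grp. A NULL in a compared column never satisfies the condition.
Matched pairs: 2; unmatched l rows kept: 6.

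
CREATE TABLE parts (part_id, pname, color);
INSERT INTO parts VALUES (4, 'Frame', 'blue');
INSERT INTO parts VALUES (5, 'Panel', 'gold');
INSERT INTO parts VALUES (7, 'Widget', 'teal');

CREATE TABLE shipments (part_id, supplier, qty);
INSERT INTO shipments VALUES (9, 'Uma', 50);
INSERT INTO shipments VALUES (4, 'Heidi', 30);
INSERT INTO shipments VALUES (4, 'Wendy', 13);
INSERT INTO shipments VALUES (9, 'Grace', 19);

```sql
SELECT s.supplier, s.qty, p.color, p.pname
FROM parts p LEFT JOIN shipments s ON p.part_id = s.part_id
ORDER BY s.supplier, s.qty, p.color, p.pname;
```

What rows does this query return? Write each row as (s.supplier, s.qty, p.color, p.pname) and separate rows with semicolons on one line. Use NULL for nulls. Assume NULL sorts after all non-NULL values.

LEFT JOIN keeps every row from `parts`; unmatched rows get NULL for `shipments`'s columns.
Matching on p.part_id = s.part_id.
- p row (part_id=4): matches 2 s row(s) → 2 output row(s).
- p row (part_id=5): no match → kept, s columns NULL.
- p row (part_id=7): no match → kept, s columns NULL.
After projecting and ordering:
s.supplier | s.qty | p.color | p.pname
Heidi | 30 | blue | Frame
Wendy | 13 | blue | Frame
NULL | NULL | gold | Panel
NULL | NULL | teal | Widget

(Heidi, 30, blue, Frame); (Wendy, 13, blue, Frame); (NULL, NULL, gold, Panel); (NULL, NULL, teal, Widget)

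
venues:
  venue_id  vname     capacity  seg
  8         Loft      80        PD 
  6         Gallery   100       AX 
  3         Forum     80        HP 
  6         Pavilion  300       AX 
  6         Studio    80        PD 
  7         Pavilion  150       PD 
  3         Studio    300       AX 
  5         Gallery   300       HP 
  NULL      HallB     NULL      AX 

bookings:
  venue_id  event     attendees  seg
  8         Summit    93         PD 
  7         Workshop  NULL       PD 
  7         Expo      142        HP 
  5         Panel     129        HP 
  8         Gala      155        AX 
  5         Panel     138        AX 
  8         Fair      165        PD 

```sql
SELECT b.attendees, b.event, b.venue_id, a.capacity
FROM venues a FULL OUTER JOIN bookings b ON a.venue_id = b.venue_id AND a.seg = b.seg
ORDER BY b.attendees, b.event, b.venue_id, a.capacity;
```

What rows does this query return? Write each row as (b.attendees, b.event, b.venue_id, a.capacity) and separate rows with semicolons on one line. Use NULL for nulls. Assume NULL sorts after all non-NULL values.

(93, Summit, 8, 80); (129, Panel, 5, 300); (138, Panel, 5, NULL); (142, Expo, 7, NULL); (155, Gala, 8, NULL); (165, Fair, 8, 80); (NULL, Workshop, 7, 150); (NULL, NULL, NULL, 80); (NULL, NULL, NULL, 80); (NULL, NULL, NULL, 100); (NULL, NULL, NULL, 300); (NULL, NULL, NULL, 300); (NULL, NULL, NULL, NULL)

FULL OUTER JOIN keeps every row from both sides; unmatched rows get NULL for the other side's columns.
Matching on a.venue_id = b.venue_id AND a.seg = b.seg. A NULL in a compared column never satisfies the condition.
Matched pairs: 4; unmatched a rows kept: 6; unmatched b rows kept: 3.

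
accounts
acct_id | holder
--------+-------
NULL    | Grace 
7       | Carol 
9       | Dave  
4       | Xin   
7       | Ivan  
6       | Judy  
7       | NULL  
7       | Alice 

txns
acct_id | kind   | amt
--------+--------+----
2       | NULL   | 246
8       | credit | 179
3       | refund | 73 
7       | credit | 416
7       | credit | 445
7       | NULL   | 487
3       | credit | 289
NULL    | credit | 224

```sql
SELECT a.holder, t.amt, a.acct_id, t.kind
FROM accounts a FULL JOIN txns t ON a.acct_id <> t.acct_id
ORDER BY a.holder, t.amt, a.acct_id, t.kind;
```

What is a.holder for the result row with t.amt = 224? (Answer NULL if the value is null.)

NULL

FULL OUTER JOIN keeps every row from both sides; unmatched rows get NULL for the other side's columns.
Matching on a.acct_id <> t.acct_id. A NULL in a compared column never satisfies the condition.
- acct_id=NULL: no t row matches, row kept with t columns NULL.
- acct_id=7: 4 matching t row(s), so 4 row(s) emitted.
- acct_id=9: 7 matching t row(s), so 7 row(s) emitted.
- acct_id=4: 7 matching t row(s), so 7 row(s) emitted.
- acct_id=7: 4 matching t row(s), so 4 row(s) emitted.
- acct_id=6: 7 matching t row(s), so 7 row(s) emitted.
- acct_id=7: 4 matching t row(s), so 4 row(s) emitted.
- acct_id=7: 4 matching t row(s), so 4 row(s) emitted.
- 1 t row(s) had no a match → kept, a columns NULL.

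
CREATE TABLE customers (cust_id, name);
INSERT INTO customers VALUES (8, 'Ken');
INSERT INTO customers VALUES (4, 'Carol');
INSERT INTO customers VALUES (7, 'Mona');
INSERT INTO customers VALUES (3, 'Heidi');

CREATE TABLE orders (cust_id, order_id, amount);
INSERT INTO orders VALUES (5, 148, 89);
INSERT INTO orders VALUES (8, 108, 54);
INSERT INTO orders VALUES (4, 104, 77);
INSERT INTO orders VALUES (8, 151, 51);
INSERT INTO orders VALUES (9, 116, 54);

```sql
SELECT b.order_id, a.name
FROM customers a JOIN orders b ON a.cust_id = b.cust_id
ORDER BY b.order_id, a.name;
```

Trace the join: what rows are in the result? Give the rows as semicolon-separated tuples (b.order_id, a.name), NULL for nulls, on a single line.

(104, Carol); (108, Ken); (151, Ken)

INNER JOIN keeps only pairs where the ON condition holds.
Matching on a.cust_id = b.cust_id.
- cust_id=8: 2 matching b row(s), so 2 row(s) emitted.
- cust_id=4: 1 matching b row(s), so 1 row(s) emitted.
- cust_id=7: no matching b row, dropped.
- cust_id=3: no matching b row, dropped.
After projecting and ordering:
b.order_id | a.name
104 | Carol
108 | Ken
151 | Ken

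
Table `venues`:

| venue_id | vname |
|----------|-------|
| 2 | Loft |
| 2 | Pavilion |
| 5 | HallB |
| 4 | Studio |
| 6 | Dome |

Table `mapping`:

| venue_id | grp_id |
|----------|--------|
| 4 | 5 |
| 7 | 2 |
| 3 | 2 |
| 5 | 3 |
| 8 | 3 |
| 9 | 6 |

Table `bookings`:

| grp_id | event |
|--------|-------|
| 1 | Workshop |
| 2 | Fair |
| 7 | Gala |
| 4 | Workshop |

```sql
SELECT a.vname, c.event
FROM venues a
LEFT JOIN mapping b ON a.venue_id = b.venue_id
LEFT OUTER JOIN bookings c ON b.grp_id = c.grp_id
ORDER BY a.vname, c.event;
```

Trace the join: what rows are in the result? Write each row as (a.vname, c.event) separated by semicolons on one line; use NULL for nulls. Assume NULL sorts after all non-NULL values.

(Dome, NULL); (HallB, NULL); (Loft, NULL); (Pavilion, NULL); (Studio, NULL)

Step 1 — a LEFT JOIN b on venue_id → 5 row(s).
Then LEFT JOIN `bookings c` on grp_id: each of those 5 rows is kept; rows whose b.grp_id has no match in c get NULL for c's columns.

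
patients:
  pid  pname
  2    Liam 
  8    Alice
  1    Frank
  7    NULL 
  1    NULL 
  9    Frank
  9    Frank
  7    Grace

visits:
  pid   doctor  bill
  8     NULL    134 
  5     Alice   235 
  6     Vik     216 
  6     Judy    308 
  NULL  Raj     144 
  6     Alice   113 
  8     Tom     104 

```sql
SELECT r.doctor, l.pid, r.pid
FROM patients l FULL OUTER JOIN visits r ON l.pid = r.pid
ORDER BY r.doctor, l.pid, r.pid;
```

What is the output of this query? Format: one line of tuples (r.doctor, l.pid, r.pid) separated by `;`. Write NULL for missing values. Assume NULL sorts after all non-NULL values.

(Alice, NULL, 5); (Alice, NULL, 6); (Judy, NULL, 6); (Raj, NULL, NULL); (Tom, 8, 8); (Vik, NULL, 6); (NULL, 1, NULL); (NULL, 1, NULL); (NULL, 2, NULL); (NULL, 7, NULL); (NULL, 7, NULL); (NULL, 8, 8); (NULL, 9, NULL); (NULL, 9, NULL)

FULL OUTER JOIN keeps every row from both sides; unmatched rows get NULL for the other side's columns.
Matching on l.pid = r.pid. A NULL in a compared column never satisfies the condition.
- pid=2: no r row matches, row kept with r columns NULL.
- pid=8: 2 matching r row(s), so 2 row(s) emitted.
- pid=1: no r row matches, row kept with r columns NULL.
- pid=7: no r row matches, row kept with r columns NULL.
- pid=1: no r row matches, row kept with r columns NULL.
- pid=9: no r row matches, row kept with r columns NULL.
- pid=9: no r row matches, row kept with r columns NULL.
- pid=7: no r row matches, row kept with r columns NULL.
- 5 r row(s) had no l match → kept, l columns NULL.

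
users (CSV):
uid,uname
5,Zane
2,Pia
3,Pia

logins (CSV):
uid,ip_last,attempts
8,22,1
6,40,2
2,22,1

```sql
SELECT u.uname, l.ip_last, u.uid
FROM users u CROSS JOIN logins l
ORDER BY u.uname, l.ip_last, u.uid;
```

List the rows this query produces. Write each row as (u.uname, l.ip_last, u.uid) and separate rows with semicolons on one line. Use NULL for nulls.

CROSS JOIN pairs every row of `users` with every row of `logins`: 3 × 3 = 9 rows.
After projecting and ordering:
u.uname | l.ip_last | u.uid
Pia | 22 | 2
Pia | 22 | 2
Pia | 22 | 3
Pia | 22 | 3
Pia | 40 | 2
Pia | 40 | 3
Zane | 22 | 5
Zane | 22 | 5
Zane | 40 | 5

(Pia, 22, 2); (Pia, 22, 2); (Pia, 22, 3); (Pia, 22, 3); (Pia, 40, 2); (Pia, 40, 3); (Zane, 22, 5); (Zane, 22, 5); (Zane, 40, 5)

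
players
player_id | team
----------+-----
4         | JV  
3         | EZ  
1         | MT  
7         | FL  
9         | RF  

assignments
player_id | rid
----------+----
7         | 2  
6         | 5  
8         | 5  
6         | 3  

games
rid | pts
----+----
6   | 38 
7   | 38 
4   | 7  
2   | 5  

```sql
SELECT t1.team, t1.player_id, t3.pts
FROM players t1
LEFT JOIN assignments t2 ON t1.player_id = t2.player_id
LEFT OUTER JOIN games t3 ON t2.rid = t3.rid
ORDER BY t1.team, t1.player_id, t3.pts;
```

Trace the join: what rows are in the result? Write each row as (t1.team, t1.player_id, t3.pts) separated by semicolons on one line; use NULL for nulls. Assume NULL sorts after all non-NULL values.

(EZ, 3, NULL); (FL, 7, 5); (JV, 4, NULL); (MT, 1, NULL); (RF, 9, NULL)

Step 1 — t1 LEFT JOIN t2 on player_id → 5 row(s).
Then LEFT JOIN `games t3` on rid: each of those 5 rows is kept; rows whose t2.rid has no match in t3 get NULL for t3's columns.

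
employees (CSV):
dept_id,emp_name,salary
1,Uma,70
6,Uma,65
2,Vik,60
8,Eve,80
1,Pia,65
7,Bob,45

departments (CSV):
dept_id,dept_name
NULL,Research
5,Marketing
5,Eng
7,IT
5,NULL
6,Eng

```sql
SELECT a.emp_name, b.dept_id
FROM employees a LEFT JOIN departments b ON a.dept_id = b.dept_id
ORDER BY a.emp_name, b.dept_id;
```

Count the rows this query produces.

LEFT JOIN keeps every row from `employees`; unmatched rows get NULL for `departments`'s columns.
Matching on a.dept_id = b.dept_id. A NULL in a compared column never satisfies the condition.
- dept_id=1: no b row matches, row kept with b columns NULL.
- dept_id=6: 1 matching b row(s), so 1 row(s) emitted.
- dept_id=2: no b row matches, row kept with b columns NULL.
- dept_id=8: no b row matches, row kept with b columns NULL.
- dept_id=1: no b row matches, row kept with b columns NULL.
- dept_id=7: 1 matching b row(s), so 1 row(s) emitted.
Total: 2 matched + 4 padded = 6 rows.

6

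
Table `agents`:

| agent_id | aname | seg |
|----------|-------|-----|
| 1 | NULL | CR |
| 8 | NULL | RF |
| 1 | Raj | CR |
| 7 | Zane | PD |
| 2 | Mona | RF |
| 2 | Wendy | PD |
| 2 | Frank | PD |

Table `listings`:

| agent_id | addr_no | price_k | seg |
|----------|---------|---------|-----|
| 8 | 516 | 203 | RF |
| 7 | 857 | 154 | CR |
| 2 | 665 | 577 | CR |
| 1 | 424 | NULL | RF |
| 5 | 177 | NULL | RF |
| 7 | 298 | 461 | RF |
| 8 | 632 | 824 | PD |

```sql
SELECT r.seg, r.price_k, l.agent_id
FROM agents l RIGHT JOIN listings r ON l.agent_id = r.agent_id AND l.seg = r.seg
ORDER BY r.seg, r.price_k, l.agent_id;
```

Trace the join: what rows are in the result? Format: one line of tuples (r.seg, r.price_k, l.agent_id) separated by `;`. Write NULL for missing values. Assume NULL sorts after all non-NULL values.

(CR, 154, NULL); (CR, 577, NULL); (PD, 824, NULL); (RF, 203, 8); (RF, 461, NULL); (RF, NULL, NULL); (RF, NULL, NULL)

RIGHT JOIN keeps every row from `listings`; unmatched rows get NULL for `agents`'s columns.
Matching on l.agent_id = r.agent_id AND l.seg = r.seg.
- agent_id=1, seg=CR: no matching r row.
- agent_id=8, seg=RF: 1 matching r row(s), so 1 row(s) emitted.
- agent_id=1, seg=CR: no matching r row.
- agent_id=7, seg=PD: no matching r row.
- agent_id=2, seg=RF: no matching r row.
- agent_id=2, seg=PD: no matching r row.
- agent_id=2, seg=PD: no matching r row.
- plus 6 unmatched r row(s), each kept with NULL l columns.
After projecting and ordering:
r.seg | r.price_k | l.agent_id
CR | 154 | NULL
CR | 577 | NULL
PD | 824 | NULL
RF | 203 | 8
RF | 461 | NULL
RF | NULL | NULL
RF | NULL | NULL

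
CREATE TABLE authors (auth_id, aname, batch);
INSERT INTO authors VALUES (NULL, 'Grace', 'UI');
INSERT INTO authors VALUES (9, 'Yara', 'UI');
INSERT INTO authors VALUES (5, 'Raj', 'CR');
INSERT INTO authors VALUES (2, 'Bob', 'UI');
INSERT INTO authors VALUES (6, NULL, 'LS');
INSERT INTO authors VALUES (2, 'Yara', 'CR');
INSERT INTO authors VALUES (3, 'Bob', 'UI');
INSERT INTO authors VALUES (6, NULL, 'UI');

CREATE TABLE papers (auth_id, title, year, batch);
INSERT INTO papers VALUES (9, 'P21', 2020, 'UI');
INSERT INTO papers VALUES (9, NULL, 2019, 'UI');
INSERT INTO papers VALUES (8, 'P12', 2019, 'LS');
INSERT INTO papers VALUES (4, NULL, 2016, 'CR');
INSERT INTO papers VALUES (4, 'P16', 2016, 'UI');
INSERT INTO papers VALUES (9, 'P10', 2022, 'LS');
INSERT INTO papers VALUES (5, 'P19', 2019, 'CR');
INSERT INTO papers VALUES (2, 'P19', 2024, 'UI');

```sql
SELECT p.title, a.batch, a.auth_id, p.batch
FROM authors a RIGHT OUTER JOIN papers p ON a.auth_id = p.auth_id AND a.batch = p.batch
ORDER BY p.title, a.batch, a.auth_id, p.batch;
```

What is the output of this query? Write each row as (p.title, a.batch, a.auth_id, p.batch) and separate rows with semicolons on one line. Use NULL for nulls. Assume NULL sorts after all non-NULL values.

(P10, NULL, NULL, LS); (P12, NULL, NULL, LS); (P16, NULL, NULL, UI); (P19, CR, 5, CR); (P19, UI, 2, UI); (P21, UI, 9, UI); (NULL, UI, 9, UI); (NULL, NULL, NULL, CR)

RIGHT JOIN keeps every row from `papers`; unmatched rows get NULL for `authors`'s columns.
Matching on a.auth_id = p.auth_id AND a.batch = p.batch. A NULL in a compared column never satisfies the condition.
Matched pairs: 4; unmatched p rows kept: 4.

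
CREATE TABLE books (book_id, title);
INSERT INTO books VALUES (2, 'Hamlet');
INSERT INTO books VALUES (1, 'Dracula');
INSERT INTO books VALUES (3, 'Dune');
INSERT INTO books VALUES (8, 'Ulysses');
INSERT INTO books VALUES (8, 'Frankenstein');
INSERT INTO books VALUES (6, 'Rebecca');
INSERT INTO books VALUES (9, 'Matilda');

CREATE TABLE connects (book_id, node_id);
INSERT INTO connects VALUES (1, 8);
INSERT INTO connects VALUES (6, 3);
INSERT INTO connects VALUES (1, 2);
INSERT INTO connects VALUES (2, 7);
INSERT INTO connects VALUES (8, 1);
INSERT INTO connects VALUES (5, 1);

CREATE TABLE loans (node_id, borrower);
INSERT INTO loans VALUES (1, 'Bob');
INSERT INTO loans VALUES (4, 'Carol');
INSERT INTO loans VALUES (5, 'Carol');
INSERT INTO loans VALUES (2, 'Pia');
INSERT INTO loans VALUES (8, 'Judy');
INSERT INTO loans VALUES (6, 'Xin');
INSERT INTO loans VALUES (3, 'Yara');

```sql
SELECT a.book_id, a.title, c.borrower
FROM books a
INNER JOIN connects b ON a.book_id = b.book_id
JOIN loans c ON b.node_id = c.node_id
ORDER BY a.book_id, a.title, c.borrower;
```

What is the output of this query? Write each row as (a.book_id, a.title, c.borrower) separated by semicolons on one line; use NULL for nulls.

Joins associate left-to-right: books INNER JOIN connects on book_id gives 6 intermediate row(s).
Then INNER JOIN `loans c` on node_id: keep only rows whose b.node_id appears in c.

(1, Dracula, Judy); (1, Dracula, Pia); (6, Rebecca, Yara); (8, Frankenstein, Bob); (8, Ulysses, Bob)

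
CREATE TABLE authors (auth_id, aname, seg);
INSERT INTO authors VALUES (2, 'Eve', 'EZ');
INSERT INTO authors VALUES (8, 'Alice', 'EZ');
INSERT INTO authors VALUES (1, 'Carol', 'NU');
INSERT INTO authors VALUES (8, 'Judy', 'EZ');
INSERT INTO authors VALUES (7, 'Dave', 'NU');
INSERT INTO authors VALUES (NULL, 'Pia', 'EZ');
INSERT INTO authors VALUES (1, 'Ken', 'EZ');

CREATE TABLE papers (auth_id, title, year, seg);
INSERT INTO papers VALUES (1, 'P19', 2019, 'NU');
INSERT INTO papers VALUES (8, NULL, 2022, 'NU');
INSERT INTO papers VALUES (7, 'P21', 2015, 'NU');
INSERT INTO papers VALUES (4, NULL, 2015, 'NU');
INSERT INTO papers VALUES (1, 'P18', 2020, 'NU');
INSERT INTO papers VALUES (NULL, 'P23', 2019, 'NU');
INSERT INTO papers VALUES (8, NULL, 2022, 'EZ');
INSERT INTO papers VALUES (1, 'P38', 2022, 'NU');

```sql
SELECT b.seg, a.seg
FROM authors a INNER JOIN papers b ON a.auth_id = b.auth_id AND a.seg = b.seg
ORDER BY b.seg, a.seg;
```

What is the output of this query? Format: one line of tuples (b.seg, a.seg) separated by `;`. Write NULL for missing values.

INNER JOIN keeps only pairs where the ON condition holds.
Matching on a.auth_id = b.auth_id AND a.seg = b.seg. A NULL in a compared column never satisfies the condition.
Matched pairs: 6.

(EZ, EZ); (EZ, EZ); (NU, NU); (NU, NU); (NU, NU); (NU, NU)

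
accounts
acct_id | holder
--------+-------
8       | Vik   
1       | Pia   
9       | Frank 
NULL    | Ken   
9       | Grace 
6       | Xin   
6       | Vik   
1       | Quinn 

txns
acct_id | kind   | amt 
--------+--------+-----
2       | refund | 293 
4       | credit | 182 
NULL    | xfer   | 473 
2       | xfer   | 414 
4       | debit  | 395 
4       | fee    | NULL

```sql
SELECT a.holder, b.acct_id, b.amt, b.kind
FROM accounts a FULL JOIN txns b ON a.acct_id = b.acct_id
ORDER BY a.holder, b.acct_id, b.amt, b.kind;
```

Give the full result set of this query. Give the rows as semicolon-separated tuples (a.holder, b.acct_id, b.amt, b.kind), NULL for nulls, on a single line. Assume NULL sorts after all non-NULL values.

FULL OUTER JOIN keeps every row from both sides; unmatched rows get NULL for the other side's columns.
Matching on a.acct_id = b.acct_id. A NULL in a compared column never satisfies the condition.
- a (acct_id=8) has no partner → padded with NULL.
- a (acct_id=1) has no partner → padded with NULL.
- a (acct_id=9) has no partner → padded with NULL.
- a (acct_id=NULL) has no partner → padded with NULL.
- a (acct_id=9) has no partner → padded with NULL.
- a (acct_id=6) has no partner → padded with NULL.
- a (acct_id=6) has no partner → padded with NULL.
- a (acct_id=1) has no partner → padded with NULL.
- plus 6 unmatched b row(s), each kept with NULL a columns.

(Frank, NULL, NULL, NULL); (Grace, NULL, NULL, NULL); (Ken, NULL, NULL, NULL); (Pia, NULL, NULL, NULL); (Quinn, NULL, NULL, NULL); (Vik, NULL, NULL, NULL); (Vik, NULL, NULL, NULL); (Xin, NULL, NULL, NULL); (NULL, 2, 293, refund); (NULL, 2, 414, xfer); (NULL, 4, 182, credit); (NULL, 4, 395, debit); (NULL, 4, NULL, fee); (NULL, NULL, 473, xfer)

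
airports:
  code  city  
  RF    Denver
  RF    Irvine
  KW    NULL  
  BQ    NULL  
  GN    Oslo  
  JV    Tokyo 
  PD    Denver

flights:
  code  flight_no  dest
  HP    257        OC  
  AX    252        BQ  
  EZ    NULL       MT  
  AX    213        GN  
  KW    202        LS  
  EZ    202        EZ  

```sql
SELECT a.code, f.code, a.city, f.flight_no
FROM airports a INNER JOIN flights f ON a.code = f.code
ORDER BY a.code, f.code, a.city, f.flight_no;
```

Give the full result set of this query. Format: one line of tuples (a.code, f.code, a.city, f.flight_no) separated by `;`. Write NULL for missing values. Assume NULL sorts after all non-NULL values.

INNER JOIN keeps only pairs where the ON condition holds.
Matching on a.code = f.code.
Matched pairs: 1.

(KW, KW, NULL, 202)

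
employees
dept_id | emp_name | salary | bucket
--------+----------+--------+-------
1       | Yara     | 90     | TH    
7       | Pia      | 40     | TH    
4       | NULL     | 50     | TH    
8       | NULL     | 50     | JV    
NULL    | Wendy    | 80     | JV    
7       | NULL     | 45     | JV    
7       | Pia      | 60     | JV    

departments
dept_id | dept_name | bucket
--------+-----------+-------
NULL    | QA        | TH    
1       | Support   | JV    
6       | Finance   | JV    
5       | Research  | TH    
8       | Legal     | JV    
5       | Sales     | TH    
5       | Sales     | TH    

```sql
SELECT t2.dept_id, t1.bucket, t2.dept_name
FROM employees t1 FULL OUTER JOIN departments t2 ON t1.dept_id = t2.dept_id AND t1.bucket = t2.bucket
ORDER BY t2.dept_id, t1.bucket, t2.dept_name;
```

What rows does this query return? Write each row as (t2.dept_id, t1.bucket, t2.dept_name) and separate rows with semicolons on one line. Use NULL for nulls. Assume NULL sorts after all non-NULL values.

(1, NULL, Support); (5, NULL, Research); (5, NULL, Sales); (5, NULL, Sales); (6, NULL, Finance); (8, JV, Legal); (NULL, JV, NULL); (NULL, JV, NULL); (NULL, JV, NULL); (NULL, TH, NULL); (NULL, TH, NULL); (NULL, TH, NULL); (NULL, NULL, QA)

FULL OUTER JOIN keeps every row from both sides; unmatched rows get NULL for the other side's columns.
Matching on t1.dept_id = t2.dept_id AND t1.bucket = t2.bucket. A NULL in a compared column never satisfies the condition.
- dept_id=1, bucket=TH: no t2 row matches, row kept with t2 columns NULL.
- dept_id=7, bucket=TH: no t2 row matches, row kept with t2 columns NULL.
- dept_id=4, bucket=TH: no t2 row matches, row kept with t2 columns NULL.
- dept_id=8, bucket=JV: 1 matching t2 row(s), so 1 row(s) emitted.
- dept_id=NULL, bucket=JV: no t2 row matches, row kept with t2 columns NULL.
- dept_id=7, bucket=JV: no t2 row matches, row kept with t2 columns NULL.
- dept_id=7, bucket=JV: no t2 row matches, row kept with t2 columns NULL.
- 6 row(s) from t2 found no t1 partner → padded with NULL.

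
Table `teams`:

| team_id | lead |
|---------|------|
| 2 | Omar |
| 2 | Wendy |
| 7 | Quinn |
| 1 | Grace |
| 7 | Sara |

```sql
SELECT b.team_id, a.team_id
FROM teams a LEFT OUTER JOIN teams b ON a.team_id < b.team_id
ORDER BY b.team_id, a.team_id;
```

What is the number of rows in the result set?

10

LEFT JOIN keeps every row from `teams a`; unmatched rows get NULL for `teams b`'s columns.
Matching on a.team_id < b.team_id.
- a (team_id=2) pairs with 2 row(s) of b.
- a (team_id=2) pairs with 2 row(s) of b.
- a (team_id=7) has no partner → padded with NULL.
- a (team_id=1) pairs with 4 row(s) of b.
- a (team_id=7) has no partner → padded with NULL.
Total: 8 matched + 2 padded = 10 rows.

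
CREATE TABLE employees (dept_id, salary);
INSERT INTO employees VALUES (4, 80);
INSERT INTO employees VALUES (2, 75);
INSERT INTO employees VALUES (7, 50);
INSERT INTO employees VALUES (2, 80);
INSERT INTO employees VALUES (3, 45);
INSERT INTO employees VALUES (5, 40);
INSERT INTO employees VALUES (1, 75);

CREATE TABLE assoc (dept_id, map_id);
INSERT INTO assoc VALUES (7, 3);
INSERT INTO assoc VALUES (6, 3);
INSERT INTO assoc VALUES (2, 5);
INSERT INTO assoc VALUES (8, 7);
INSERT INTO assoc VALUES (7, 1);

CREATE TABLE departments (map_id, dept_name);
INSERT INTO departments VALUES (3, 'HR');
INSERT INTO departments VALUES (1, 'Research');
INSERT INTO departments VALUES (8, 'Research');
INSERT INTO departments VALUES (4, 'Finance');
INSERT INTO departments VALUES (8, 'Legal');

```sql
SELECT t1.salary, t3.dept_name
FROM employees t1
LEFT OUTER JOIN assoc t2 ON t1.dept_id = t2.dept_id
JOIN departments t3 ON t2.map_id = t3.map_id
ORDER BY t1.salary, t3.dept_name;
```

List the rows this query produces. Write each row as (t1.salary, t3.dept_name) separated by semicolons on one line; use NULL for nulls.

(50, HR); (50, Research)

Joins associate left-to-right: employees LEFT JOIN assoc on dept_id gives 8 intermediate row(s).
Then INNER JOIN `departments t3` on map_id: keep only rows whose t2.map_id appears in t3.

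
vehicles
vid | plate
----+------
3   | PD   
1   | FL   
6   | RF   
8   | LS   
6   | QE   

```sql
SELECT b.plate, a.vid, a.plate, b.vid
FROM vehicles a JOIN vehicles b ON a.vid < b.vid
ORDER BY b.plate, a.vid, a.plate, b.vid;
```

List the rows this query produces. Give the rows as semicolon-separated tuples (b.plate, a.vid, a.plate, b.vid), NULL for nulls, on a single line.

(LS, 1, FL, 8); (LS, 3, PD, 8); (LS, 6, QE, 8); (LS, 6, RF, 8); (PD, 1, FL, 3); (QE, 1, FL, 6); (QE, 3, PD, 6); (RF, 1, FL, 6); (RF, 3, PD, 6)

INNER JOIN keeps only pairs where the ON condition holds.
Matching on a.vid < b.vid.
Matched pairs: 9.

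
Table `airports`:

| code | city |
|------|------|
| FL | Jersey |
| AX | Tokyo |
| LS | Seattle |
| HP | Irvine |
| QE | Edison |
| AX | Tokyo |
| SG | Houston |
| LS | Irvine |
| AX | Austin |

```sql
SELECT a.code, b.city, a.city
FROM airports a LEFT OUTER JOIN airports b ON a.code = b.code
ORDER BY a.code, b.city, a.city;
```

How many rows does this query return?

17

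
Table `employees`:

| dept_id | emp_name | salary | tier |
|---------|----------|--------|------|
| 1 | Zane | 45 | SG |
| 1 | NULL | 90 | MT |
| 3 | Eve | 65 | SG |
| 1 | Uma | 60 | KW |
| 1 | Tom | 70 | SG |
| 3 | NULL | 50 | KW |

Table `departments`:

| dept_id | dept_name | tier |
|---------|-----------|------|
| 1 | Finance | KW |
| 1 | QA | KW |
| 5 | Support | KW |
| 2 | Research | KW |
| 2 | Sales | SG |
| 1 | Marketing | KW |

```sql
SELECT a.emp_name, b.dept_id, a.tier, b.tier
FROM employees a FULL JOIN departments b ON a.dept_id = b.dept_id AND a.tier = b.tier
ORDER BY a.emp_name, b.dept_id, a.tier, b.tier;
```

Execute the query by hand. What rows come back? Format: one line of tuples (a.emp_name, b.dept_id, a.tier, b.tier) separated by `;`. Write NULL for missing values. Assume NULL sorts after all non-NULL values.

(Eve, NULL, SG, NULL); (Tom, NULL, SG, NULL); (Uma, 1, KW, KW); (Uma, 1, KW, KW); (Uma, 1, KW, KW); (Zane, NULL, SG, NULL); (NULL, 2, NULL, KW); (NULL, 2, NULL, SG); (NULL, 5, NULL, KW); (NULL, NULL, KW, NULL); (NULL, NULL, MT, NULL)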